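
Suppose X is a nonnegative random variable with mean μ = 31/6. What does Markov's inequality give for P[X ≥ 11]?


μ = E[X] = 31/6, a = 11.
Markov: P[X ≥ 11] ≤ μ/a = (31/6)/11 = 31/66.
Numerically: ≈ 0.4697.
(Since a = 11 > μ = 5.1667, the bound 31/66 is < 1 and informative.)

P[X ≥ 11] ≤ 31/66 ≈ 0.4697.


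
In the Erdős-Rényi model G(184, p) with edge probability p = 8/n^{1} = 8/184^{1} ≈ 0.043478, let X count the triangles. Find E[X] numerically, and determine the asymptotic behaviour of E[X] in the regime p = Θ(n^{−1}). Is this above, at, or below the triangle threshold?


Number of potential triangles: C(184, 3) = 1021384.
Each occurs with probability p³ ≈ (0.043478)³ ≈ 8.2189529e-05.
By linearity: E[X] = C(184, 3)·p³ ≈ 1021384 · 8.2189529e-05 ≈ 83.94707.
Here α = 1, so p = 8/n is exactly at the triangle threshold p ~ 1/n. Asymptotically E[X] → c³/6 = 8³/6 = 256/3 ≈ 85.33333, a bounded constant. In this regime the triangle count is asymptotically Poisson(c³/6).

E[X] ≈ 83.94707; in regime p = Θ(1/n^{1}) E[X] stays bounded (at the triangle threshold p ~ 1/n).


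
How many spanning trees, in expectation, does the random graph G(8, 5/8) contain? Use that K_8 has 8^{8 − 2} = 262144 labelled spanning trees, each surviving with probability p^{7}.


K_8 has 8^{8 − 2} = 262144 labelled spanning trees.
For each such spanning tree H, let X_H = 1 if all 7 edges of H are present in G. Then P[X_H = 1] = p^{7} = (5/8)^{7} = 78125/2097152.
By linearity of expectation: E[X] = Σ_H E[X_H] = 262144 · p^{7} = 262144 · 78125/2097152 = 78125/8.
Numerically: E[X] ≈ 9765.6.

E[X] = 262144 · (5/8)^{7} = 78125/8 ≈ 9765.6.


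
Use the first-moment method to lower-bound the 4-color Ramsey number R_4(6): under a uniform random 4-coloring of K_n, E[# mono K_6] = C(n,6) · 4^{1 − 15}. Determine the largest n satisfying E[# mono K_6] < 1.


We need C(n, 6) · 4^{1 − 15} < 1, i.e. C(n, 6) < 4^{15 − 1} = 268435456.
Check values of n near the boundary:
  n = 73: C(73, 6) = 170230452; 170230452 < 268435456? YES
  n = 74: C(74, 6) = 185250786; 185250786 < 268435456? YES
  n = 75: C(75, 6) = 201359550; 201359550 < 268435456? YES
  n = 76: C(76, 6) = 218618940; 218618940 < 268435456? YES
  n = 77: C(77, 6) = 237093780; 237093780 < 268435456? YES
  n = 78: C(78, 6) = 256851595; 256851595 < 268435456? YES
  n = 79: C(79, 6) = 277962685; 277962685 < 268435456? NO
  n = 80: C(80, 6) = 300500200; 300500200 < 268435456? NO
  n = 81: C(81, 6) = 324540216; 324540216 < 268435456? NO
The largest n with C(n, 6) < 268435456 is n = 78 (where E[X] = 256851595/268435456 ≈ 0.95685). Hence R_4(6) > 78, i.e. R_4(6) ≥ 79.

Largest n = 78; hence R_4(6) > 78.


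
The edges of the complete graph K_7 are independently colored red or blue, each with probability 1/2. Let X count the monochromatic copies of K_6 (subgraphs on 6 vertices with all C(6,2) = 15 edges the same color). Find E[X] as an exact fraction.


Let X = Σ_S X_S over the C(7, 6) = 7 subsets S of size 6, where X_S = 1 if the K_6 on S is monochromatic.
For a fixed S, the K_6 on S has C(6, 2) = 15 edges. P[all 15 edges red] = (1/2)^15, and likewise for blue, so P[monochromatic] = 2·(1/2)^15 = 2^{1 − 15} = 1/16384.
Summing: E[X] = C(7, 6) · 2^{1 − 15} = 7 · 1/16384 = 7/16384.
Numerically: E[X] ≈ 0.000427.

E[X] = C(7,6)·2^(1−C(6,2)) = 7/16384 ≈ 0.000427.


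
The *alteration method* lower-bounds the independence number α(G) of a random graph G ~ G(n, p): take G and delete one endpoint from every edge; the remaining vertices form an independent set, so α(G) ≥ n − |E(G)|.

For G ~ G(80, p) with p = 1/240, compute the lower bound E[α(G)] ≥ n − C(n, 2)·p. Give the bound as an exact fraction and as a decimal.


E[|E(G)|] = C(80, 2)·p = 3160 · (1/240) = 79/6.
E[α(G)] ≥ n − E[|E(G)|] = 80 − 79/6 = 401/6.
Numerically: ≈ 66.83333.
(This is only a lower bound; the true E[α(G)] may be larger.)

E[α(G)] ≥ 401/6 ≈ 66.83333.


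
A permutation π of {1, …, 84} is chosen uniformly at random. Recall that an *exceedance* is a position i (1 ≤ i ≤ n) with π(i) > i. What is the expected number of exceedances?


Write X = Σ_{i=1}^{84} X_i, where X_i = 1_{π(i) > i}.
For each fixed i, π(i) is uniform over {1, …, 84} (marginal of a uniform permutation), so P[π(i) > i] = (n − i)/n. Summing: Σ_{i=1}^{84} (n − i)/n = (0 + 1 + … + 83)/84 = 84(84 − 1)/(2·84) = (84 − 1)/2.
Hence E[X] = Σ_{i=1}^{84} (84 − i)/84 = 83/2 ≈ 41.500.

E[X] = 83/2 = 41.500.


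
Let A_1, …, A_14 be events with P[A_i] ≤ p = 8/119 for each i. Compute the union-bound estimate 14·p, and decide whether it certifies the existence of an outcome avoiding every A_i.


Union bound: P[∪_{i=1}^{14} A_i] ≤ Σ_i P[A_i] ≤ 14·p = 14·(8/119) = 16/17.
Numerically: 16/17 ≈ 0.94118.
Is 16/17 < 1? YES.
Since P[∪ A_i] ≤ 16/17 < 1, the complement has P[∩ A_i^c] ≥ 1 − 16/17 = 1/17 > 0, so some outcome avoids every A_i.

14·p = 16/17 ≈ 0.94118; existence CERTIFIED by the union bound.


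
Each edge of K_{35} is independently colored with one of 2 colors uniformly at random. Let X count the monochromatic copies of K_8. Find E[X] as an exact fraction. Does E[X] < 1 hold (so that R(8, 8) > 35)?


E[X] = C(35, 8) · 2^{1 − 28} = 23535820 · 2^{−27} = 23535820/134217728.
As a reduced fraction: E[X] = 5883955/33554432 ≈ 0.175.
Is E[X] < 1? YES.
Since E[X] < 1, there exists a 2-coloring of K_{35} with no monochromatic K_8; hence R(8, 8) > 35.

E[X] = 5883955/33554432 ≈ 0.175; E[X] < 1, so R(8, 8) > 35.


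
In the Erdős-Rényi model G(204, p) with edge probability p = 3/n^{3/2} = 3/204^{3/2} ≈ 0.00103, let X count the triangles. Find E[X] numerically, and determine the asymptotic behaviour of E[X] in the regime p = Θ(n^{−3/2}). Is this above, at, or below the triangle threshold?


Number of potential triangles: C(204, 3) = 1394204.
Each occurs with probability p³ ≈ (0.00103)³ ≈ 1.091511e-09.
By linearity: E[X] = C(204, 3)·p³ ≈ 1394204 · 1.091511e-09 ≈ 0.0015.
Since α = 3/2 > 1, p = c/n^{3/2} = o(1/n) is below the triangle threshold p ~ 1/n. Asymptotically E[X] ~ (c³/6)·n^{3(1−α)} = (3³/6)·n^{-1.5} → 0, so by Markov's inequality G has no triangles w.h.p.

E[X] ≈ 0.0015; in regime p = Θ(1/n^{3/2}) E[X] tends to 0 (below the triangle threshold p ~ 1/n).


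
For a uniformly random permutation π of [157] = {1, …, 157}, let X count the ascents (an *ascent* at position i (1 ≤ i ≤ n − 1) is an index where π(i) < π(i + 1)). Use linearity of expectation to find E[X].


Write X = Σ X_I over i = 1, …, 156, with X_I the indicator of one ascent.
There are 156 indicators.
For each fixed i, the pair (π(i), π(i+1)) is a uniformly random ordered pair of distinct values from {1, …, 157}; by symmetry P[π(i) < π(i+1)] = 1/2.
By linearity: E[X] = 156 · (1/2) = (157 − 1) · (1/2) = 78 ≈ 78.000000.

E[X] = 78 = 78.000000.


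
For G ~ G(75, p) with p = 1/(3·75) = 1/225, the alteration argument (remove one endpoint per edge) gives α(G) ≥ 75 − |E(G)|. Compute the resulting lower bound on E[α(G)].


E[|E(G)|] = C(75, 2)·p = 2775 · (1/225) = 37/3.
E[α(G)] ≥ n − E[|E(G)|] = 75 − 37/3 = 188/3.
Numerically: ≈ 62.6667.
(This is only a lower bound; the true E[α(G)] may be larger.)

E[α(G)] ≥ 188/3 ≈ 62.6667.


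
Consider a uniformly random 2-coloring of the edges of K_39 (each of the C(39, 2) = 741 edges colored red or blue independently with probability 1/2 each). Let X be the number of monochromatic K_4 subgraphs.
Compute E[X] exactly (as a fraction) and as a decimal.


Let X = Σ_S X_S over the C(39, 4) = 82251 subsets S of size 4, where X_S = 1 if the K_4 on S is monochromatic.
For a fixed S, the K_4 on S has C(4, 2) = 6 edges. P[all 6 edges red] = (1/2)^6, and likewise for blue, so P[monochromatic] = 2·(1/2)^6 = 2^{1 − 6} = 1/32.
Summing: E[X] = C(39, 4) · 2^{1 − 6} = 82251 · 1/32 = 82251/32.
Numerically: E[X] ≈ 2570.3438.

E[X] = C(39,4)·2^(1−C(4,2)) = 82251/32 ≈ 2570.3438.


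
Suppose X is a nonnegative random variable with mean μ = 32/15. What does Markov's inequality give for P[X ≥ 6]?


μ = E[X] = 32/15, a = 6.
Markov: P[X ≥ 6] ≤ μ/a = (32/15)/6 = 16/45.
Numerically: ≈ 0.356.
(Since a = 6 > μ = 2.133, the bound 16/45 is < 1 and informative.)

P[X ≥ 6] ≤ 16/45 ≈ 0.356.


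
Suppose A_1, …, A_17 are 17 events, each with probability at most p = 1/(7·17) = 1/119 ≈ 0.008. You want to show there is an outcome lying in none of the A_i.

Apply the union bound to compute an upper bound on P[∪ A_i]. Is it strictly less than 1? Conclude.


Union bound: P[∪_{i=1}^{17} A_i] ≤ Σ_i P[A_i] ≤ 17·p = 17·(1/119) = 1/7.
Numerically: 1/7 ≈ 0.143.
Is 1/7 < 1? YES.
Since P[∪ A_i] ≤ 1/7 < 1, the complement has P[∩ A_i^c] ≥ 1 − 1/7 = 6/7 > 0, so some outcome avoids every A_i.

17·p = 1/7 ≈ 0.143; existence CERTIFIED by the union bound.


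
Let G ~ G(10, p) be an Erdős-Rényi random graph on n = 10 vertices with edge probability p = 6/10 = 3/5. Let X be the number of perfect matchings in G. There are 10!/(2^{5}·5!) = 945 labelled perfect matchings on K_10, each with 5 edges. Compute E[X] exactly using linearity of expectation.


K_10 has 10!/(2^{5}·5!) = 945 labelled perfect matchings.
For each such perfect matching H, let X_H = 1 if all 5 edges of H are present in G. Then P[X_H = 1] = p^{5} = (3/5)^{5} = 243/3125.
By linearity: E[X] = Σ_H E[X_H] = 945 · p^{5} = 945 · 243/3125 = 45927/625.
Numerically: E[X] ≈ 73.483.

E[X] = 945 · (3/5)^{5} = 45927/625 ≈ 73.483.


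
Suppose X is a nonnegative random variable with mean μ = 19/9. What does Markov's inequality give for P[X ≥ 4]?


μ = E[X] = 19/9, a = 4.
Markov: P[X ≥ 4] ≤ μ/a = (19/9)/4 = 19/36.
Numerically: ≈ 0.527778.
(Since a = 4 > μ = 2.111111, the bound 19/36 is < 1 and informative.)

P[X ≥ 4] ≤ 19/36 ≈ 0.527778.


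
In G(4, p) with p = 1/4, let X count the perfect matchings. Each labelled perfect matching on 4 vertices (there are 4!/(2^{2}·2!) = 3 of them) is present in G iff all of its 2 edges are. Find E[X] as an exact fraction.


K_4 has 4!/(2^{2}·2!) = 3 labelled perfect matchings.
For each such perfect matching H, let X_H = 1 if all 2 edges of H are present in G. Then P[X_H = 1] = p^{2} = (1/4)^{2} = 1/16.
Summing the indicators: E[X] = Σ_H E[X_H] = 3 · p^{2} = 3 · 1/16 = 3/16.
Numerically: E[X] ≈ 0.1875.

E[X] = 3 · (1/4)^{2} = 3/16 ≈ 0.1875.


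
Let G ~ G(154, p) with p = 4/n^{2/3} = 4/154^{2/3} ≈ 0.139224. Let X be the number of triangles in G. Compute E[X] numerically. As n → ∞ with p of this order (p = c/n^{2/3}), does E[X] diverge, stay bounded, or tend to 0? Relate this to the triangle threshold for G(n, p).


Number of potential triangles: C(154, 3) = 596904.
Each occurs with probability p³ ≈ (0.139224)³ ≈ 2.69860010e-03.
By linearity: E[X] = C(154, 3)·p³ ≈ 596904 · 2.69860010e-03 ≈ 1610.805195.
Since α = 2/3 < 1, p = c/n^{2/3} ≫ 1/n is above the triangle threshold p ~ 1/n. Asymptotically E[X] ~ (c³/6)·n^{3(1−α)} = (4³/6)·n^{1} → ∞; triangles are abundant w.h.p.

E[X] ≈ 1610.805195; in regime p = Θ(1/n^{2/3}) E[X] diverges (above the triangle threshold p ~ 1/n).


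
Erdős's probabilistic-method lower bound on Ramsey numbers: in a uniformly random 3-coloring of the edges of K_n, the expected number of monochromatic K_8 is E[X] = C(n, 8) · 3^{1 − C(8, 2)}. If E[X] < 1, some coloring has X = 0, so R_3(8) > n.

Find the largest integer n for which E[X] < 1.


We need C(n, 8) · 3^{1 − 28} < 1, i.e. C(n, 8) < 3^{28 − 1} = 7625597484987.
Check values of n near the boundary:
  n = 154: C(154, 8) = 6521818990995; 6521818990995 < 7625597484987? YES
  n = 155: C(155, 8) = 6876747915675; 6876747915675 < 7625597484987? YES
  n = 156: C(156, 8) = 7248464019225; 7248464019225 < 7625597484987? YES
  n = 157: C(157, 8) = 7637643295425; 7637643295425 < 7625597484987? NO
  n = 158: C(158, 8) = 8044984271181; 8044984271181 < 7625597484987? NO
  n = 159: C(159, 8) = 8471208603429; 8471208603429 < 7625597484987? NO
The largest n with C(n, 8) < 7625597484987 is n = 156 (where E[X] = 805384891025/847288609443 ≈ 0.9505). Hence R_3(8) > 156, i.e. R_3(8) ≥ 157.

Largest n = 156; hence R_3(8) > 156.


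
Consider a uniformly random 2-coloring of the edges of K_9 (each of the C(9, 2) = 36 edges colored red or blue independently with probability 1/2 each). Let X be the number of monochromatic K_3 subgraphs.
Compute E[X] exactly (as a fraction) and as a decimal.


Let X = Σ_S X_S over the C(9, 3) = 84 subsets S of size 3, where X_S = 1 if the K_3 on S is monochromatic.
For a fixed S, the K_3 on S has C(3, 2) = 3 edges. P[all 3 edges red] = (1/2)^3, and likewise for blue, so P[monochromatic] = 2·(1/2)^3 = 2^{1 − 3} = 1/4.
By linearity: E[X] = C(9, 3) · 2^{1 − 3} = 84 · 1/4 = 21.
Numerically: E[X] ≈ 21.00000.

E[X] = C(9,3)·2^(1−C(3,2)) = 21 ≈ 21.00000.


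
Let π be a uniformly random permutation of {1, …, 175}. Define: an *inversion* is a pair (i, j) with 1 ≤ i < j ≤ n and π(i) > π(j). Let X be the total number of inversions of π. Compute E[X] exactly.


Write X = Σ X_I over the C(175, 2) = 15225 pairs i < j, with X_I the indicator of one inversion.
There are 15225 indicators.
For each fixed pair i < j, the values π(i) and π(j) are two distinct elements of {1, …, 175} in uniformly random order; by symmetry P[π(i) > π(j)] = 1/2.
By linearity: E[X] = 15225 · (1/2) = C(175, 2) · (1/2) = 15225/2 = 15225/2 ≈ 7612.5000.

E[X] = 15225/2 = 7612.5000.


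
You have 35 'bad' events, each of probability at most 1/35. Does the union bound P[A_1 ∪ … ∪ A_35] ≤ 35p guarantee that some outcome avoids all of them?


Union bound: P[∪_{i=1}^{35} A_i] ≤ Σ_i P[A_i] ≤ 35·p = 35·(1/35) = 1.
Numerically: 1 ≈ 1.000000.
Is 1 < 1? NO.
Since the bound 1 is ≥ 1, the union bound is uninformative here; it does NOT by itself certify existence.

35·p = 1 ≈ 1.000000; existence NOT certified by the union bound.


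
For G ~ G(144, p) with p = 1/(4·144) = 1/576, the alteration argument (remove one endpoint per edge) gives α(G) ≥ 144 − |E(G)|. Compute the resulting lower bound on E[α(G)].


E[|E(G)|] = C(144, 2)·p = 10296 · (1/576) = 143/8.
E[α(G)] ≥ n − E[|E(G)|] = 144 − 143/8 = 1009/8.
Numerically: ≈ 126.12500.
(This is only a lower bound; the true E[α(G)] may be larger.)

E[α(G)] ≥ 1009/8 ≈ 126.12500.


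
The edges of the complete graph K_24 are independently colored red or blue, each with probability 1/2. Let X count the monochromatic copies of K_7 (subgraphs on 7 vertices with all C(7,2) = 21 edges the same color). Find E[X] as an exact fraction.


Let X = Σ_S X_S over the C(24, 7) = 346104 subsets S of size 7, where X_S = 1 if the K_7 on S is monochromatic.
For a fixed S, the K_7 on S has C(7, 2) = 21 edges. P[all 21 edges red] = (1/2)^21, and likewise for blue, so P[monochromatic] = 2·(1/2)^21 = 2^{1 − 21} = 1/1048576.
By linearity of expectation: E[X] = C(24, 7) · 2^{1 − 21} = 346104 · 1/1048576 = 43263/131072.
Numerically: E[X] ≈ 0.3301.

E[X] = C(24,7)·2^(1−C(7,2)) = 43263/131072 ≈ 0.3301.


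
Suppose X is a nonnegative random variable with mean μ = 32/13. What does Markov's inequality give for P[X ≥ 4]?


μ = E[X] = 32/13, a = 4.
Markov: P[X ≥ 4] ≤ μ/a = (32/13)/4 = 8/13.
Numerically: ≈ 0.6154.
(Since a = 4 > μ = 2.4615, the bound 8/13 is < 1 and informative.)

P[X ≥ 4] ≤ 8/13 ≈ 0.6154.


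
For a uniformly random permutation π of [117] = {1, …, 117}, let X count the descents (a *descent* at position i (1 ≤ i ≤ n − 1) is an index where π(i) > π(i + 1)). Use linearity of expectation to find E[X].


Write X = Σ X_I over i = 1, …, 116, with X_I the indicator of one descent.
There are 116 indicators.
For each fixed i, the pair (π(i), π(i+1)) is a uniformly random ordered pair of distinct values from {1, …, 117}; by symmetry P[π(i) > π(i+1)] = 1/2.
By linearity: E[X] = 116 · (1/2) = (117 − 1) · (1/2) = 58 ≈ 58.000.

E[X] = 58 = 58.000.


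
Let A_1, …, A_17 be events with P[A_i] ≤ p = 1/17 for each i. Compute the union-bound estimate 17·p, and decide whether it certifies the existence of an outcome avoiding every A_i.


Union bound: P[∪_{i=1}^{17} A_i] ≤ Σ_i P[A_i] ≤ 17·p = 17·(1/17) = 1.
Numerically: 1 ≈ 1.00000.
Is 1 < 1? NO.
Since the bound 1 is ≥ 1, the union bound is uninformative here; it does NOT by itself certify existence.

17·p = 1 ≈ 1.00000; existence NOT certified by the union bound.


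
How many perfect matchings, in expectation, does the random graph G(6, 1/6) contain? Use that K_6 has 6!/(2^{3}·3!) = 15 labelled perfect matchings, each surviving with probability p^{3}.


K_6 has 6!/(2^{3}·3!) = 15 labelled perfect matchings.
For each such perfect matching H, let X_H = 1 if all 3 edges of H are present in G. Then P[X_H = 1] = p^{3} = (1/6)^{3} = 1/216.
By linearity of expectation: E[X] = Σ_H E[X_H] = 15 · p^{3} = 15 · 1/216 = 5/72.
Numerically: E[X] ≈ 0.06944.

E[X] = 15 · (1/6)^{3} = 5/72 ≈ 0.06944.


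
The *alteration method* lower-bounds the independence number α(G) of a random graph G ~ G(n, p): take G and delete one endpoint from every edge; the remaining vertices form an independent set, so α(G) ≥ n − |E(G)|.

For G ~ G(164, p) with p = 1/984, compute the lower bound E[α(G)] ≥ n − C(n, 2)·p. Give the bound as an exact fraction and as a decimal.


E[|E(G)|] = C(164, 2)·p = 13366 · (1/984) = 163/12.
E[α(G)] ≥ n − E[|E(G)|] = 164 − 163/12 = 1805/12.
Numerically: ≈ 150.416667.
(This is only a lower bound; the true E[α(G)] may be larger.)

E[α(G)] ≥ 1805/12 ≈ 150.416667.


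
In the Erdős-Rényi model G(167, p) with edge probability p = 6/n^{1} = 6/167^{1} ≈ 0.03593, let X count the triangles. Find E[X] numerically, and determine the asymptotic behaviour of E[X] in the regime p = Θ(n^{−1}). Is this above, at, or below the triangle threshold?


Number of potential triangles: C(167, 3) = 762355.
Each occurs with probability p³ ≈ (0.03593)³ ≈ 4.637718e-05.
By linearity: E[X] = C(167, 3)·p³ ≈ 762355 · 4.637718e-05 ≈ 35.3559.
Here α = 1, so p = 6/n is exactly at the triangle threshold p ~ 1/n. Asymptotically E[X] → c³/6 = 6³/6 = 36 ≈ 36.0000, a bounded constant. In this regime the triangle count is asymptotically Poisson(c³/6).

E[X] ≈ 35.3559; in regime p = Θ(1/n^{1}) E[X] stays bounded (at the triangle threshold p ~ 1/n).


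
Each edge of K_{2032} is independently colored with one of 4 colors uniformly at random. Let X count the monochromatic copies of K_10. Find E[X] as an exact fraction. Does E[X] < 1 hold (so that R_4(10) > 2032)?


E[X] = C(2032, 10) · 4^{1 − 45} = 323475384642158147171212440 · 4^{−44} = 323475384642158147171212440/309485009821345068724781056.
As a reduced fraction: E[X] = 40434423080269768396401555/38685626227668133590597632 ≈ 1.0452053.
Is E[X] < 1? NO.
Since E[X] ≥ 1, the first-moment bound is inconclusive at n = 2032; it does NOT by itself certify R_4(10) > 2032.

E[X] = 40434423080269768396401555/38685626227668133590597632 ≈ 1.0452053; E[X] ≥ 1; first-moment method inconclusive here.


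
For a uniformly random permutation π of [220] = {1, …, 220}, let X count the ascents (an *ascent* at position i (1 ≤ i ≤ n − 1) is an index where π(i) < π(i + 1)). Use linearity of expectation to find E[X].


Write X = Σ X_I over i = 1, …, 219, with X_I the indicator of one ascent.
There are 219 indicators.
For each fixed i, the pair (π(i), π(i+1)) is a uniformly random ordered pair of distinct values from {1, …, 220}; by symmetry P[π(i) < π(i+1)] = 1/2.
By linearity: E[X] = 219 · (1/2) = (220 − 1) · (1/2) = 219/2 ≈ 109.5000.

E[X] = 219/2 = 109.5000.


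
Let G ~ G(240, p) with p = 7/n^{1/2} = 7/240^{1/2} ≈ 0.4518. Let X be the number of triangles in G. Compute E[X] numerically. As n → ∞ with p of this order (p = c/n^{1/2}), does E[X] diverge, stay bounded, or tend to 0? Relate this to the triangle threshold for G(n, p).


Number of potential triangles: C(240, 3) = 2275280.
Each occurs with probability p³ ≈ (0.4518)³ ≈ 9.225231e-02.
By linearity: E[X] = C(240, 3)·p³ ≈ 2275280 · 9.225231e-02 ≈ 209899.8396.
Since α = 1/2 < 1, p = c/n^{1/2} ≫ 1/n is above the triangle threshold p ~ 1/n. Asymptotically E[X] ~ (c³/6)·n^{3(1−α)} = (7³/6)·n^{1.5} → ∞; triangles are abundant w.h.p.

E[X] ≈ 209899.8396; in regime p = Θ(1/n^{1/2}) E[X] diverges (above the triangle threshold p ~ 1/n).


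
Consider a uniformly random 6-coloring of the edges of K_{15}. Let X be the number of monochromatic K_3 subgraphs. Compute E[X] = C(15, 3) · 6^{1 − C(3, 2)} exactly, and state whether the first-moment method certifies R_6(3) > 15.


E[X] = C(15, 3) · 6^{1 − 3} = 455 · 6^{−2} = 455/36.
As a reduced fraction: E[X] = 455/36 ≈ 12.6388889.
Is E[X] < 1? NO.
Since E[X] ≥ 1, the first-moment bound is inconclusive at n = 15; it does NOT by itself certify R_6(3) > 15.

E[X] = 455/36 ≈ 12.6388889; E[X] ≥ 1; first-moment method inconclusive here.


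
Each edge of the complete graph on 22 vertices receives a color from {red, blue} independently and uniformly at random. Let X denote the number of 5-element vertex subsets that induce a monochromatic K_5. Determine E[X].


Let X = Σ_S X_S over the C(22, 5) = 26334 subsets S of size 5, where X_S = 1 if the K_5 on S is monochromatic.
For a fixed S, the K_5 on S has C(5, 2) = 10 edges. P[all 10 edges red] = (1/2)^10, and likewise for blue, so P[monochromatic] = 2·(1/2)^10 = 2^{1 − 10} = 1/512.
By linearity of expectation: E[X] = C(22, 5) · 2^{1 − 10} = 26334 · 1/512 = 13167/256.
Numerically: E[X] ≈ 51.4336.

E[X] = C(22,5)·2^(1−C(5,2)) = 13167/256 ≈ 51.4336.


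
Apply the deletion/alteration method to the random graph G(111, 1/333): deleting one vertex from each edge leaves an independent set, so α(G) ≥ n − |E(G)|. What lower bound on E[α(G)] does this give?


E[|E(G)|] = C(111, 2)·p = 6105 · (1/333) = 55/3.
E[α(G)] ≥ n − E[|E(G)|] = 111 − 55/3 = 278/3.
Numerically: ≈ 92.666667.
(This is only a lower bound; the true E[α(G)] may be larger.)

E[α(G)] ≥ 278/3 ≈ 92.666667.


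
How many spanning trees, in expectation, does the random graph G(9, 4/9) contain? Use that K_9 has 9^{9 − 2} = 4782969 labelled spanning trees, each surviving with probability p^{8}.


K_9 has 9^{9 − 2} = 4782969 labelled spanning trees.
For each such spanning tree H, let X_H = 1 if all 8 edges of H are present in G. Then P[X_H = 1] = p^{8} = (4/9)^{8} = 65536/43046721.
By linearity: E[X] = Σ_H E[X_H] = 4782969 · p^{8} = 4782969 · 65536/43046721 = 65536/9.
Numerically: E[X] ≈ 7281.78.

E[X] = 4782969 · (4/9)^{8} = 65536/9 ≈ 7281.78.


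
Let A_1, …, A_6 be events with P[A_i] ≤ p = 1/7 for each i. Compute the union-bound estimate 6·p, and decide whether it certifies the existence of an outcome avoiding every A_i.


Union bound: P[∪_{i=1}^{6} A_i] ≤ Σ_i P[A_i] ≤ 6·p = 6·(1/7) = 6/7.
Numerically: 6/7 ≈ 0.8571.
Is 6/7 < 1? YES.
Since P[∪ A_i] ≤ 6/7 < 1, the complement has P[∩ A_i^c] ≥ 1 − 6/7 = 1/7 > 0, so some outcome avoids every A_i.

6·p = 6/7 ≈ 0.8571; existence CERTIFIED by the union bound.


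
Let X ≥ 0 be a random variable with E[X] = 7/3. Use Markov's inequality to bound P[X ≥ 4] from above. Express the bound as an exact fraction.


μ = E[X] = 7/3, a = 4.
Markov: P[X ≥ 4] ≤ μ/a = (7/3)/4 = 7/12.
Numerically: ≈ 0.5833.
(Since a = 4 > μ = 2.3333, the bound 7/12 is < 1 and informative.)

P[X ≥ 4] ≤ 7/12 ≈ 0.5833.


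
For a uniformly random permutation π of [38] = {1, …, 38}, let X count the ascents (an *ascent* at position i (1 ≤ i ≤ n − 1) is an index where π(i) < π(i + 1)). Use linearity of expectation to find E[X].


Write X = Σ X_I over i = 1, …, 37, with X_I the indicator of one ascent.
There are 37 indicators.
For each fixed i, the pair (π(i), π(i+1)) is a uniformly random ordered pair of distinct values from {1, …, 38}; by symmetry P[π(i) < π(i+1)] = 1/2.
By linearity: E[X] = 37 · (1/2) = (38 − 1) · (1/2) = 37/2 ≈ 18.500.

E[X] = 37/2 = 18.500.


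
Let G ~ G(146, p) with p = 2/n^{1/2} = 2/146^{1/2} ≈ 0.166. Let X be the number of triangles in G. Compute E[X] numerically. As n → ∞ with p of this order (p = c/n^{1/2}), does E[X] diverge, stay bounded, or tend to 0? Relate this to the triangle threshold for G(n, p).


Number of potential triangles: C(146, 3) = 508080.
Each occurs with probability p³ ≈ (0.166)³ ≈ 4.53483e-03.
By linearity: E[X] = C(146, 3)·p³ ≈ 508080 · 4.53483e-03 ≈ 2304.055.
Since α = 1/2 < 1, p = c/n^{1/2} ≫ 1/n is above the triangle threshold p ~ 1/n. Asymptotically E[X] ~ (c³/6)·n^{3(1−α)} = (2³/6)·n^{1.5} → ∞; triangles are abundant w.h.p.

E[X] ≈ 2304.055; in regime p = Θ(1/n^{1/2}) E[X] diverges (above the triangle threshold p ~ 1/n).


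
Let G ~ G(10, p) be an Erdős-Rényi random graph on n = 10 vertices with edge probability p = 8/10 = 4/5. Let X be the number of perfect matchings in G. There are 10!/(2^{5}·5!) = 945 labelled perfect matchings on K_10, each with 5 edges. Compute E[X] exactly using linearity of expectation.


K_10 has 10!/(2^{5}·5!) = 945 labelled perfect matchings.
For each such perfect matching H, let X_H = 1 if all 5 edges of H are present in G. Then P[X_H = 1] = p^{5} = (4/5)^{5} = 1024/3125.
By linearity: E[X] = Σ_H E[X_H] = 945 · p^{5} = 945 · 1024/3125 = 193536/625.
Numerically: E[X] ≈ 309.658.

E[X] = 945 · (4/5)^{5} = 193536/625 ≈ 309.658.


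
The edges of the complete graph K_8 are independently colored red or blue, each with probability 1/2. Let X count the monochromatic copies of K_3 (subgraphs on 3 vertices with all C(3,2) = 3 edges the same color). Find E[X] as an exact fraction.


Let X = Σ_S X_S over the C(8, 3) = 56 subsets S of size 3, where X_S = 1 if the K_3 on S is monochromatic.
For a fixed S, the K_3 on S has C(3, 2) = 3 edges. P[all 3 edges red] = (1/2)^3, and likewise for blue, so P[monochromatic] = 2·(1/2)^3 = 2^{1 − 3} = 1/4.
By linearity: E[X] = C(8, 3) · 2^{1 − 3} = 56 · 1/4 = 14.
Numerically: E[X] ≈ 14.000000.

E[X] = C(8,3)·2^(1−C(3,2)) = 14 ≈ 14.000000.


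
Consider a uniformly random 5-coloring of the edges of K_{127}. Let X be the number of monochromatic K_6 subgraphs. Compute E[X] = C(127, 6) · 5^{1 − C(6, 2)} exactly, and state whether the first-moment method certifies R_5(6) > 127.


E[X] = C(127, 6) · 5^{1 − 15} = 5169379425 · 5^{−14} = 5169379425/6103515625.
As a reduced fraction: E[X] = 206775177/244140625 ≈ 0.8469511.
Is E[X] < 1? YES.
Since E[X] < 1, there exists a 5-coloring of K_{127} with no monochromatic K_6; hence R_5(6) > 127.

E[X] = 206775177/244140625 ≈ 0.8469511; E[X] < 1, so R_5(6) > 127.


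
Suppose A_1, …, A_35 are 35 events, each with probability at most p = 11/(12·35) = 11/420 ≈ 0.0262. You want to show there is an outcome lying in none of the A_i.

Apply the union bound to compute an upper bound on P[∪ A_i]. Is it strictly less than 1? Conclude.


Union bound: P[∪_{i=1}^{35} A_i] ≤ Σ_i P[A_i] ≤ 35·p = 35·(11/420) = 11/12.
Numerically: 11/12 ≈ 0.9167.
Is 11/12 < 1? YES.
Since P[∪ A_i] ≤ 11/12 < 1, the complement has P[∩ A_i^c] ≥ 1 − 11/12 = 1/12 > 0, so some outcome avoids every A_i.

35·p = 11/12 ≈ 0.9167; existence CERTIFIED by the union bound.


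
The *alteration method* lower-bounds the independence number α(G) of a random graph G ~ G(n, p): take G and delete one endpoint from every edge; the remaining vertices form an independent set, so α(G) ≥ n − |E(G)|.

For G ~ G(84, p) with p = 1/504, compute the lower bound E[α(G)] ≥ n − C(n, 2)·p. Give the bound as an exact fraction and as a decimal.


E[|E(G)|] = C(84, 2)·p = 3486 · (1/504) = 83/12.
E[α(G)] ≥ n − E[|E(G)|] = 84 − 83/12 = 925/12.
Numerically: ≈ 77.083333.
(This is only a lower bound; the true E[α(G)] may be larger.)

E[α(G)] ≥ 925/12 ≈ 77.083333.


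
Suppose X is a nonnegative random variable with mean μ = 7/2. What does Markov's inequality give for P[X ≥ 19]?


μ = E[X] = 7/2, a = 19.
Markov: P[X ≥ 19] ≤ μ/a = (7/2)/19 = 7/38.
Numerically: ≈ 0.1842.
(Since a = 19 > μ = 3.5000, the bound 7/38 is < 1 and informative.)

P[X ≥ 19] ≤ 7/38 ≈ 0.1842.


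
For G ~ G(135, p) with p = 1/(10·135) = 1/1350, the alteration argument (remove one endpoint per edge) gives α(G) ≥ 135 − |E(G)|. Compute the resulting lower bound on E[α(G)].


E[|E(G)|] = C(135, 2)·p = 9045 · (1/1350) = 67/10.
E[α(G)] ≥ n − E[|E(G)|] = 135 − 67/10 = 1283/10.
Numerically: ≈ 128.300.
(This is only a lower bound; the true E[α(G)] may be larger.)

E[α(G)] ≥ 1283/10 ≈ 128.300.


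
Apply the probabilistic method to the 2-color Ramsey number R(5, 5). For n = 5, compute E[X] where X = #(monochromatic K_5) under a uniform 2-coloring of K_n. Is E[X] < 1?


E[X] = C(5, 5) · 2^{1 − 10} = 1 · 2^{−9} = 1/512.
As a reduced fraction: E[X] = 1/512 ≈ 0.0020.
Is E[X] < 1? YES.
Since E[X] < 1, there exists a 2-coloring of K_{5} with no monochromatic K_5; hence R(5, 5) > 5.

E[X] = 1/512 ≈ 0.0020; E[X] < 1, so R(5, 5) > 5.


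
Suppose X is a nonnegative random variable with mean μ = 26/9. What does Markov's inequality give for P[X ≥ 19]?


μ = E[X] = 26/9, a = 19.
Markov: P[X ≥ 19] ≤ μ/a = (26/9)/19 = 26/171.
Numerically: ≈ 0.1520.
(Since a = 19 > μ = 2.8889, the bound 26/171 is < 1 and informative.)

P[X ≥ 19] ≤ 26/171 ≈ 0.1520.


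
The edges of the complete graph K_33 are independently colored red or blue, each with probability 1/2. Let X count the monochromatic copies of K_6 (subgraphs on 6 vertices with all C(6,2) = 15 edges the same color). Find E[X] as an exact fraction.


Let X = Σ_S X_S over the C(33, 6) = 1107568 subsets S of size 6, where X_S = 1 if the K_6 on S is monochromatic.
For a fixed S, the K_6 on S has C(6, 2) = 15 edges. P[all 15 edges red] = (1/2)^15, and likewise for blue, so P[monochromatic] = 2·(1/2)^15 = 2^{1 − 15} = 1/16384.
By linearity of expectation: E[X] = C(33, 6) · 2^{1 − 15} = 1107568 · 1/16384 = 69223/1024.
Numerically: E[X] ≈ 67.60059.

E[X] = C(33,6)·2^(1−C(6,2)) = 69223/1024 ≈ 67.60059.


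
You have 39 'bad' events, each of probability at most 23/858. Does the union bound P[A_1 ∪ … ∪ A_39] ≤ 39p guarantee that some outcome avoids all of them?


Union bound: P[∪_{i=1}^{39} A_i] ≤ Σ_i P[A_i] ≤ 39·p = 39·(23/858) = 23/22.
Numerically: 23/22 ≈ 1.045.
Is 23/22 < 1? NO.
Since the bound 23/22 is ≥ 1, the union bound is uninformative here; it does NOT by itself certify existence.

39·p = 23/22 ≈ 1.045; existence NOT certified by the union bound.


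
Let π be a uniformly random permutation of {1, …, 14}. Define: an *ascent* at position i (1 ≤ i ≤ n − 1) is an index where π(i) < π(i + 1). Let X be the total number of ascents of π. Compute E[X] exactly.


Write X = Σ X_I over i = 1, …, 13, with X_I the indicator of one ascent.
There are 13 indicators.
For each fixed i, the pair (π(i), π(i+1)) is a uniformly random ordered pair of distinct values from {1, …, 14}; by symmetry P[π(i) < π(i+1)] = 1/2.
By linearity: E[X] = 13 · (1/2) = (14 − 1) · (1/2) = 13/2 ≈ 6.50000.

E[X] = 13/2 = 6.50000.


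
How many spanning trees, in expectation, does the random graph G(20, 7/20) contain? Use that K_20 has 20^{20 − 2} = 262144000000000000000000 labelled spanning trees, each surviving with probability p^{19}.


K_20 has 20^{20 − 2} = 262144000000000000000000 labelled spanning trees.
For each such spanning tree H, let X_H = 1 if all 19 edges of H are present in G. Then P[X_H = 1] = p^{19} = (7/20)^{19} = 11398895185373143/5242880000000000000000000.
By linearity: E[X] = Σ_H E[X_H] = 262144000000000000000000 · p^{19} = 262144000000000000000000 · 11398895185373143/5242880000000000000000000 = 11398895185373143/20.
Numerically: E[X] ≈ 5.699e+14.

E[X] = 262144000000000000000000 · (7/20)^{19} = 11398895185373143/20 ≈ 5.699e+14.


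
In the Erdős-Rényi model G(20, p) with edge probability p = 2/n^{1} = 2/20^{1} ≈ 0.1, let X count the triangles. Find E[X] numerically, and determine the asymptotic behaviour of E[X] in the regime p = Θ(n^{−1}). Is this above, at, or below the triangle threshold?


Number of potential triangles: C(20, 3) = 1140.
Each occurs with probability p³ ≈ (0.1)³ ≈ 1.00000e-03.
By linearity: E[X] = C(20, 3)·p³ ≈ 1140 · 1.00000e-03 ≈ 1.140.
Here α = 1, so p = 2/n is exactly at the triangle threshold p ~ 1/n. Asymptotically E[X] → c³/6 = 2³/6 = 4/3 ≈ 1.333, a bounded constant. In this regime the triangle count is asymptotically Poisson(c³/6).

E[X] ≈ 1.140; in regime p = Θ(1/n^{1}) E[X] stays bounded (at the triangle threshold p ~ 1/n).


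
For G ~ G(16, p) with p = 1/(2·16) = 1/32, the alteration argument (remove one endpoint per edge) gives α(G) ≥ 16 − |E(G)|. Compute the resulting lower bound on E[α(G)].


E[|E(G)|] = C(16, 2)·p = 120 · (1/32) = 15/4.
E[α(G)] ≥ n − E[|E(G)|] = 16 − 15/4 = 49/4.
Numerically: ≈ 12.25000.
(This is only a lower bound; the true E[α(G)] may be larger.)

E[α(G)] ≥ 49/4 ≈ 12.25000.


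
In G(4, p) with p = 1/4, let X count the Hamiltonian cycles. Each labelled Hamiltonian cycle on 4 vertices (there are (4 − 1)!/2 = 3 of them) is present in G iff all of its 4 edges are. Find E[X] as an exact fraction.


K_4 has (4 − 1)!/2 = 3 labelled Hamiltonian cycles.
For each such Hamiltonian cycle H, let X_H = 1 if all 4 edges of H are present in G. Then P[X_H = 1] = p^{4} = (1/4)^{4} = 1/256.
Summing the indicators: E[X] = Σ_H E[X_H] = 3 · p^{4} = 3 · 1/256 = 3/256.
Numerically: E[X] ≈ 0.01172.

E[X] = 3 · (1/4)^{4} = 3/256 ≈ 0.01172.


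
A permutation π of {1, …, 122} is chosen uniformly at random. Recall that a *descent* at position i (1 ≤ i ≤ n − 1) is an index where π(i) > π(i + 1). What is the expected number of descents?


Write X = Σ X_I over i = 1, …, 121, with X_I the indicator of one descent.
There are 121 indicators.
For each fixed i, the pair (π(i), π(i+1)) is a uniformly random ordered pair of distinct values from {1, …, 122}; by symmetry P[π(i) > π(i+1)] = 1/2.
By linearity: E[X] = 121 · (1/2) = (122 − 1) · (1/2) = 121/2 ≈ 60.500000.

E[X] = 121/2 = 60.500000.


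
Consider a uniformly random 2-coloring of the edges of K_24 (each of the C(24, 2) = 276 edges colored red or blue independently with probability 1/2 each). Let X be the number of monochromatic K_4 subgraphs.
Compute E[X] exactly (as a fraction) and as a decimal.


Let X = Σ_S X_S over the C(24, 4) = 10626 subsets S of size 4, where X_S = 1 if the K_4 on S is monochromatic.
For a fixed S, the K_4 on S has C(4, 2) = 6 edges. P[all 6 edges red] = (1/2)^6, and likewise for blue, so P[monochromatic] = 2·(1/2)^6 = 2^{1 − 6} = 1/32.
By linearity of expectation: E[X] = C(24, 4) · 2^{1 − 6} = 10626 · 1/32 = 5313/16.
Numerically: E[X] ≈ 332.062500.

E[X] = C(24,4)·2^(1−C(4,2)) = 5313/16 ≈ 332.062500.


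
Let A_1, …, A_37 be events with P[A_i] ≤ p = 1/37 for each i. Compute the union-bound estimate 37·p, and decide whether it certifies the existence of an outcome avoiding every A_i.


Union bound: P[∪_{i=1}^{37} A_i] ≤ Σ_i P[A_i] ≤ 37·p = 37·(1/37) = 1.
Numerically: 1 ≈ 1.000000.
Is 1 < 1? NO.
Since the bound 1 is ≥ 1, the union bound is uninformative here; it does NOT by itself certify existence.

37·p = 1 ≈ 1.000000; existence NOT certified by the union bound.


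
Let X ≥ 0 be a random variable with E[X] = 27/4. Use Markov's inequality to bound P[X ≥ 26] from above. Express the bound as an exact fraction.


μ = E[X] = 27/4, a = 26.
Markov: P[X ≥ 26] ≤ μ/a = (27/4)/26 = 27/104.
Numerically: ≈ 0.260.
(Since a = 26 > μ = 6.750, the bound 27/104 is < 1 and informative.)

P[X ≥ 26] ≤ 27/104 ≈ 0.260.


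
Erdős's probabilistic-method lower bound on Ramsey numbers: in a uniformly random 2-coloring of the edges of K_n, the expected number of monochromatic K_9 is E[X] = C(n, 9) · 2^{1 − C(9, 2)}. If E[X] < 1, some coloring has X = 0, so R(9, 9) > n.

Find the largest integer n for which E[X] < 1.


We need C(n, 9) · 2^{1 − 36} < 1, i.e. C(n, 9) < 2^{36 − 1} = 34359738368.
Check values of n near the boundary:
  n = 61: C(61, 9) = 17341763505; 17341763505 < 34359738368? YES
  n = 62: C(62, 9) = 20286591270; 20286591270 < 34359738368? YES
  n = 63: C(63, 9) = 23667689815; 23667689815 < 34359738368? YES
  n = 64: C(64, 9) = 27540584512; 27540584512 < 34359738368? YES
  n = 65: C(65, 9) = 31966749880; 31966749880 < 34359738368? YES
  n = 66: C(66, 9) = 37014131440; 37014131440 < 34359738368? NO
The largest n with C(n, 9) < 34359738368 is n = 65 (where E[X] = 3995843735/4294967296 ≈ 0.930355). Hence R(9, 9) > 65, i.e. R(9, 9) ≥ 66.

Largest n = 65; hence R(9, 9) > 65.


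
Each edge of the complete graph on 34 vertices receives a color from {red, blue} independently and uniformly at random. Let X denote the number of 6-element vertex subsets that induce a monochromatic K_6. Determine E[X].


Let X = Σ_S X_S over the C(34, 6) = 1344904 subsets S of size 6, where X_S = 1 if the K_6 on S is monochromatic.
For a fixed S, the K_6 on S has C(6, 2) = 15 edges. P[all 15 edges red] = (1/2)^15, and likewise for blue, so P[monochromatic] = 2·(1/2)^15 = 2^{1 − 15} = 1/16384.
Summing: E[X] = C(34, 6) · 2^{1 − 15} = 1344904 · 1/16384 = 168113/2048.
Numerically: E[X] ≈ 82.08643.

E[X] = C(34,6)·2^(1−C(6,2)) = 168113/2048 ≈ 82.08643.


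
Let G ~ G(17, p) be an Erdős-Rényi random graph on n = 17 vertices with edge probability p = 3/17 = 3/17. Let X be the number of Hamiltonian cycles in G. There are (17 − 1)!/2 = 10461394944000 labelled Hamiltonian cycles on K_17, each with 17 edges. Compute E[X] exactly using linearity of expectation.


K_17 has (17 − 1)!/2 = 10461394944000 labelled Hamiltonian cycles.
For each such Hamiltonian cycle H, let X_H = 1 if all 17 edges of H are present in G. Then P[X_H = 1] = p^{17} = (3/17)^{17} = 129140163/827240261886336764177.
Summing the indicators: E[X] = Σ_H E[X_H] = 10461394944000 · p^{17} = 10461394944000 · 129140163/827240261886336764177 = 1350986248275535872000/827240261886336764177.
Numerically: E[X] ≈ 1.63312.

E[X] = 10461394944000 · (3/17)^{17} = 1350986248275535872000/827240261886336764177 ≈ 1.63312.


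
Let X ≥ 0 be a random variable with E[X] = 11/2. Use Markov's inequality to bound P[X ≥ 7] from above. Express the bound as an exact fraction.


μ = E[X] = 11/2, a = 7.
Markov: P[X ≥ 7] ≤ μ/a = (11/2)/7 = 11/14.
Numerically: ≈ 0.785714.
(Since a = 7 > μ = 5.500000, the bound 11/14 is < 1 and informative.)

P[X ≥ 7] ≤ 11/14 ≈ 0.785714.


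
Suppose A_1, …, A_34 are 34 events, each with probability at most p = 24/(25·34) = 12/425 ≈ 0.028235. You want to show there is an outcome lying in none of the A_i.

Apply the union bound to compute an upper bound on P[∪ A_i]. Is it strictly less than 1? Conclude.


Union bound: P[∪_{i=1}^{34} A_i] ≤ Σ_i P[A_i] ≤ 34·p = 34·(12/425) = 24/25.
Numerically: 24/25 ≈ 0.960000.
Is 24/25 < 1? YES.
Since P[∪ A_i] ≤ 24/25 < 1, the complement has P[∩ A_i^c] ≥ 1 − 24/25 = 1/25 > 0, so some outcome avoids every A_i.

34·p = 24/25 ≈ 0.960000; existence CERTIFIED by the union bound.


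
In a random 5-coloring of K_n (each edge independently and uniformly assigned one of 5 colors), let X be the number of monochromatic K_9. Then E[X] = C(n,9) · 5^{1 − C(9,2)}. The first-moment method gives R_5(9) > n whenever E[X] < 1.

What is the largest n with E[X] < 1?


We need C(n, 9) · 5^{1 − 36} < 1, i.e. C(n, 9) < 5^{36 − 1} = 2910383045673370361328125.
Check values of n near the boundary:
  n = 2165: C(2165, 9) = 2832220612024886803272630; 2832220612024886803272630 < 2910383045673370361328125? YES
  n = 2166: C(2166, 9) = 2844037944203015677277940; 2844037944203015677277940 < 2910383045673370361328125? YES
  n = 2167: C(2167, 9) = 2855899084841489792706810; 2855899084841489792706810 < 2910383045673370361328125? YES
  n = 2168: C(2168, 9) = 2867804175977929537095120; 2867804175977929537095120 < 2910383045673370361328125? YES
  n = 2169: C(2169, 9) = 2879753360044504243499683; 2879753360044504243499683 < 2910383045673370361328125? YES
  n = 2170: C(2170, 9) = 2891746779868845075610510; 2891746779868845075610510 < 2910383045673370361328125? YES
  n = 2171: C(2171, 9) = 2903784578674959601827205; 2903784578674959601827205 < 2910383045673370361328125? YES
  n = 2172: C(2172, 9) = 2915866900084148060642020; 2915866900084148060642020 < 2910383045673370361328125? NO
  n = 2173: C(2173, 9) = 2927993888115921319674265; 2927993888115921319674265 < 2910383045673370361328125? NO
  n = 2174: C(2174, 9) = 2940165687188920530702934; 2940165687188920530702934 < 2910383045673370361328125? NO
The largest n with C(n, 9) < 2910383045673370361328125 is n = 2171 (where E[X] = 580756915734991920365441/582076609134674072265625 ≈ 0.9977328). Hence R_5(9) > 2171, i.e. R_5(9) ≥ 2172.

Largest n = 2171; hence R_5(9) > 2171.
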